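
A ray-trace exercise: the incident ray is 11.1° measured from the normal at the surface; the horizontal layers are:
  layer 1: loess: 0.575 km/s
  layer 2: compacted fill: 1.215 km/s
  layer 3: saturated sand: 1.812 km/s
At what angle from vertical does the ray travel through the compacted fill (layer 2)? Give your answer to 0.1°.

24.0°

Snell's law across each interface conserves sin θ / V, so sin θ_2 = V_2·sin θ₁/V₁.
sin θ_2 = 1.215 × sin 11.1° / 0.575 = 0.4068.
θ_2 = 24.00° from the vertical.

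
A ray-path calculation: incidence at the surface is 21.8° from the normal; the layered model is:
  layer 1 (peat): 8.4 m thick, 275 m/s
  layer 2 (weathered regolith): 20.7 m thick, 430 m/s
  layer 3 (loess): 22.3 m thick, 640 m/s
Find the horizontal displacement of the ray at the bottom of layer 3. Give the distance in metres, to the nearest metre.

Apply Snell's law at each interface; in layer i the horizontal offset is hᵢ·tan θᵢ.
Layer 1: θ = 21.80°; offset = 8.4·tan 21.80° = 3.360 m.
Layer 2: sin θ = 430·sin 21.8°/275 = 0.5807, θ = 35.50°; offset = 20.7·tan 35.50° = 14.764 m.
Layer 3: sin θ = 640·sin 21.8°/275 = 0.8643, θ = 59.80°; offset = 22.3·tan 59.80° = 38.315 m.
Summing the layer offsets gives 56.439 m.

56 m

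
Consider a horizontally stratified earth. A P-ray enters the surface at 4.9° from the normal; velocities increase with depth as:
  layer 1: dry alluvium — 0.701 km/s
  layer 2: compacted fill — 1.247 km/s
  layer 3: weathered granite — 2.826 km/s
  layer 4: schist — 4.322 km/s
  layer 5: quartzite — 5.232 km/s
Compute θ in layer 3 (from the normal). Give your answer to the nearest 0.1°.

20.1°

Snell's law across each interface conserves sin θ / V, so sin θ_3 = V_3·sin θ₁/V₁.
sin θ_3 = 2.826 × sin 4.9° / 0.701 = 0.3443.
θ_3 = arcsin 0.3443 = 20.14°.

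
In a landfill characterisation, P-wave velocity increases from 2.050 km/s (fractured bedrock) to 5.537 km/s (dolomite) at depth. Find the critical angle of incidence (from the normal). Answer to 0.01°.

At critical incidence the refracted ray runs along the interface (θ₂ = 90°), so sin θ_c = V₁/V₂.
θ_c = arcsin(2.050/5.537) = arcsin 0.3702 = 21.73°.

21.73°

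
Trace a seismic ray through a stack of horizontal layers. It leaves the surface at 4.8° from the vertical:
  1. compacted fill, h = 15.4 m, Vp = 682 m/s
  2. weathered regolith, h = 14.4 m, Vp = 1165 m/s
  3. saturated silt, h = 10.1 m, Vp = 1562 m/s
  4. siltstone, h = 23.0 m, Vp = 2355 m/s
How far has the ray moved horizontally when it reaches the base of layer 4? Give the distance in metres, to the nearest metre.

p = sin θ₁/V₁ = sin 4.8°/682 = 1.2269e-04 s/m is conserved through the stack.
Layer 1: θ = 4.80°; offset = 15.4·tan 4.80° = 1.293 m.
Layer 2: sin θ = p·1165 = 0.1429 → θ = 8.22°; offset = 14.4·tan 8.22° = 2.080 m.
Layer 3: sin θ = p·1562 = 0.1916 → θ = 11.05°; offset = 10.1·tan 11.05° = 1.972 m.
Layer 4: sin θ = p·2355 = 0.2889 → θ = 16.79°; offset = 23.0·tan 16.79° = 6.942 m.
Total horizontal offset = 12.287 m.

12 m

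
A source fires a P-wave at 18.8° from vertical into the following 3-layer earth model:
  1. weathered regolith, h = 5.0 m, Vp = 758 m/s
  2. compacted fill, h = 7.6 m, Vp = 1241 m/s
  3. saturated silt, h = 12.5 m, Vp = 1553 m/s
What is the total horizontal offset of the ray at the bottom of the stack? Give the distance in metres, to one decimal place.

Ray parameter p = sin 18.8° / 758 m/s = 4.2515e-04 s/m.
Layer 1: θ = 18.80°; offset = 5.0·tan 18.80° = 1.702 m.
Layer 2: sin θ = p·1241 = 0.5276 → θ = 31.84°; offset = 7.6·tan 31.84° = 4.720 m.
Layer 3: sin θ = p·1553 = 0.6603 → θ = 41.32°; offset = 12.5·tan 41.32° = 10.989 m.
Σ offsets = 17.412 m.

17.4 m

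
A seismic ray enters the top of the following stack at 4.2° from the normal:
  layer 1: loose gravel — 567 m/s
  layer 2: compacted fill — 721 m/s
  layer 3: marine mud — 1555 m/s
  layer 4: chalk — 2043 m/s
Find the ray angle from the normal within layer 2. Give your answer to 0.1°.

5.3°

Snell's law across each interface conserves sin θ / V, so sin θ_2 = V_2·sin θ₁/V₁.
sin θ_2 = 721 × sin 4.2° / 567 = 0.0931.
θ_2 = 5.34° from the vertical.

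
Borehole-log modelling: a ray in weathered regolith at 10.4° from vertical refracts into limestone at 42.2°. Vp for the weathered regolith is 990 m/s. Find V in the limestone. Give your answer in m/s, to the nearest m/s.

sin 10.4° = 0.1805; sin 42.2° = 0.6717.
V₂ = V₁·(sin θ₂/sin θ₁) = 990·(0.6717/0.1805) = 3683.84 m/s.

3684 m/s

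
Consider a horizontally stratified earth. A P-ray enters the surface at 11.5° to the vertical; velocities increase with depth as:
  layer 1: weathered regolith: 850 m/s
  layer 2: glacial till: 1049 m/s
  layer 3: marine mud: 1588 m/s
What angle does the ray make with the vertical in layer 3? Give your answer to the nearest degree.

22°

Snell's law across each interface conserves sin θ / V, so sin θ_3 = V_3·sin θ₁/V₁.
sin θ_3 = 1588 × sin 11.5° / 850 = 0.3725.
θ_3 = arcsin 0.3725 = 21.87°.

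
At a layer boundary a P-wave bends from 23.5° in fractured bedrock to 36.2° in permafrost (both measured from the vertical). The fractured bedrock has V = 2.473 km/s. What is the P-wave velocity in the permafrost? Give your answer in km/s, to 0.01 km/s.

3.66 km/s

sin 23.5° = 0.3987; sin 36.2° = 0.5906.
V₂ = V₁·(sin θ₂/sin θ₁) = 2.473·(0.5906/0.3987) = 3.66 km/s.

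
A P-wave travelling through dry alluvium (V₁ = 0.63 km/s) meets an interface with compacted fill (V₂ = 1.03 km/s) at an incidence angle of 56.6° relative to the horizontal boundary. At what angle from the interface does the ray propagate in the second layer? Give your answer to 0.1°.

Convert to the normal: θ₁ = 90° − 56.6° = 33.4°.
Snell's law: sin θ₂ = (V₂/V₁)·sin θ₁ = (1.03/0.63)·sin 33.4° = 0.9000.
θ₂ = sin⁻¹(0.9000) = 64.16° (from vertical).
From the interface: 90° − 64.16° = 25.84°.

25.8°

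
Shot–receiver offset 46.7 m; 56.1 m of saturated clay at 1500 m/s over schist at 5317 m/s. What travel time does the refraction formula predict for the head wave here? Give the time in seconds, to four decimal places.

0.0805 s

θ_c = arcsin(V₁/V₂) = arcsin(1500/5317) = 16.39°, cos θ_c = 0.9594.
Intercept time tᵢ = 2h cos θ_c / V₁ = 2·56.1·0.9594/1500 = 0.07176 s.
t = x/V₂ + tᵢ = 46.7/5317 + 0.07176 = 0.08054 s.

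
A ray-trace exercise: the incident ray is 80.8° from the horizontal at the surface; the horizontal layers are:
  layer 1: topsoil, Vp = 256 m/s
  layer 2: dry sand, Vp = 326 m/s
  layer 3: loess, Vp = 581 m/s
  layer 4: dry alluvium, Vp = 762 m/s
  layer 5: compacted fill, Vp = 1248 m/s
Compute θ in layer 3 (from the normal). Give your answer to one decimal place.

From the normal: θ₁ = 90° − 80.8° = 9.2°.
Ray parameter p = sin 9.2° / 256 = 6.2454e-04 s/m.
sin θ_3 = p·V_3 = 6.2454e-04 × 581 = 0.3629.
θ_3 = arcsin 0.3629 = 21.28°.

21.3°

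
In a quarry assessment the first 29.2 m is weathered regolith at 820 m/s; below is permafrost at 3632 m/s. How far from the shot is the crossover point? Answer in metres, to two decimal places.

73.48 m

θ_c = arcsin(820/3632) = 13.05°, so cos θ_c = 0.9742 and tᵢ = 2h cos θ_c/V₁ = 0.0694 s.
At crossover x/V₁ = x/V₂ + tᵢ ⇒ x = tᵢ/(1/V₁ − 1/V₂) = 0.06938/(1.2195e-03 − 2.7533e-04) = 73.48 m.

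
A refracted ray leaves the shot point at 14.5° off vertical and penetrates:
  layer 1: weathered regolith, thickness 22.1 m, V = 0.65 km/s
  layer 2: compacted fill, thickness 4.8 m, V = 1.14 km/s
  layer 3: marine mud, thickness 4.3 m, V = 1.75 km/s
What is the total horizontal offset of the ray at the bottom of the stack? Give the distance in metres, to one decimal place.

12.0 m

Apply Snell's law at each interface; in layer i the horizontal offset is hᵢ·tan θᵢ.
Layer 1: θ = 14.50°; offset = 22.1·tan 14.50° = 5.715 m.
Layer 2: sin θ = 1.14·sin 14.5°/0.65 = 0.4391, θ = 26.05°; offset = 4.8·tan 26.05° = 2.346 m.
Layer 3: sin θ = 1.75·sin 14.5°/0.65 = 0.6741, θ = 42.38°; offset = 4.3·tan 42.38° = 3.924 m.
Total horizontal offset = 11.986 m.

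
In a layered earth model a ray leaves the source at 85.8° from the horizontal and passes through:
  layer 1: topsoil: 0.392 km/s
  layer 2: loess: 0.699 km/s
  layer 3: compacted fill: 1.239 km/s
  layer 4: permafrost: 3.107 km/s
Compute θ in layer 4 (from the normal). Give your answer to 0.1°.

From the normal: θ₁ = 90° − 85.8° = 4.2°.
Ray parameter p = sin 4.2° / 0.392 = 1.8683e-01 s/km.
sin θ_4 = p·V_4 = 1.8683e-01 × 3.107 = 0.5805.
θ_4 = 35.48° from the vertical.

35.5°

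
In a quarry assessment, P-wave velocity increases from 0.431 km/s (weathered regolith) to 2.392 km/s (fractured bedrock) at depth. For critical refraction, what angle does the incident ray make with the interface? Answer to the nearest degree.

80°

Critical incidence: sin θ_c = V₁/V₂ = 0.431/2.392 = 0.1802.
θ_c = arcsin 0.1802 = 10.38°.
Measured from the interface: 90° − 10.38° = 79.62°.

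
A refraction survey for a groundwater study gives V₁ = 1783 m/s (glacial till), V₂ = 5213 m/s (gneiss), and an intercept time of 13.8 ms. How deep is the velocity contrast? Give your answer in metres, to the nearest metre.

13 m

h = tᵢ·V₁·V₂ / (2·√(V₂²−V₁²)).
√(V₂²−V₁²) = √(5213² − 1783²) = 4898.6 m/s.
h = 0.0138 s × 1783 × 5213 / (2 × 4898.6) = 13.09 m.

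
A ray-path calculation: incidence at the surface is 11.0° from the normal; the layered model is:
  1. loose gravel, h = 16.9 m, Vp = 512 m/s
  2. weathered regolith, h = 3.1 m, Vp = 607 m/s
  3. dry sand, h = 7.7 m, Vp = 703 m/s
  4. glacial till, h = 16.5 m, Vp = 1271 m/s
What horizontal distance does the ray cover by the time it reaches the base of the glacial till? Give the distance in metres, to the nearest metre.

Ray parameter p = sin 11.0° / 512 m/s = 3.7267e-04 s/m.
Layer 1: θ = 11.00°; offset = 16.9·tan 11.00° = 3.285 m.
Layer 2: sin θ = p·607 = 0.2262 → θ = 13.07°; offset = 3.1·tan 13.07° = 0.720 m.
Layer 3: sin θ = p·703 = 0.2620 → θ = 15.19°; offset = 7.7·tan 15.19° = 2.090 m.
Layer 4: sin θ = p·1271 = 0.4737 → θ = 28.27°; offset = 16.5·tan 28.27° = 8.874 m.
Σ offsets = 14.969 m.

15 m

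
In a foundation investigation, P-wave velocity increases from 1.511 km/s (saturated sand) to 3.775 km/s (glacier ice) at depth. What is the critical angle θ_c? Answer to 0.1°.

Critical incidence: sin θ_c = V₁/V₂ = 1.511/3.775 = 0.4003.
θ_c = arcsin 0.4003 = 23.59°.

23.6°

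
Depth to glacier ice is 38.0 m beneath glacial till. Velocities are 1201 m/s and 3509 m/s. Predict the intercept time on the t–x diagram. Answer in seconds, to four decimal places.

0.0595 s

tᵢ = 2h·√(V₂²−V₁²)/(V₁V₂).
√(V₂²−V₁²) = √(3509²−1201²) = 3297.1 m/s.
tᵢ = 2·38.0·3297.1/(1201·3509) = 0.05946 s.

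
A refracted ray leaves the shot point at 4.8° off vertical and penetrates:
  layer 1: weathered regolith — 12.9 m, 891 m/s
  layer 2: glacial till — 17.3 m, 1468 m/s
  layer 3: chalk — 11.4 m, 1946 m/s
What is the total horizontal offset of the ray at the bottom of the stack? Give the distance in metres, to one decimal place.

Ray parameter p = sin 4.8° / 891 m/s = 9.3915e-05 s/m.
Layer 1: θ = 4.80°; offset = 12.9·tan 4.80° = 1.083 m.
Layer 2: sin θ = p·1468 = 0.1379 → θ = 7.92°; offset = 17.3·tan 7.92° = 2.408 m.
Layer 3: sin θ = p·1946 = 0.1828 → θ = 10.53°; offset = 11.4·tan 10.53° = 2.119 m.
Σ offsets = 5.610 m.

5.6 m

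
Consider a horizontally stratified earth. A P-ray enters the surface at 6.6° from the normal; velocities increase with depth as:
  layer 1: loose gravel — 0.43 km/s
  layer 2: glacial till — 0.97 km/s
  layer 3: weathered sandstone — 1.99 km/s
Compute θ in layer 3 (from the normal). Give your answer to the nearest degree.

32°

Ray parameter p = sin 6.6° / 0.43 = 2.6730e-01 s/km.
sin θ_3 = p·V_3 = 2.6730e-01 × 1.99 = 0.5319.
θ_3 = arcsin 0.5319 = 32.14°.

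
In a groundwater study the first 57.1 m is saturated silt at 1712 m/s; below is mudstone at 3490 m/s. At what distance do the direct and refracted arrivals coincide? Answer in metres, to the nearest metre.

θ_c = arcsin(1712/3490) = 29.38°, so cos θ_c = 0.8714 and tᵢ = 2h cos θ_c/V₁ = 0.0581 s.
At crossover x/V₁ = x/V₂ + tᵢ ⇒ x = tᵢ/(1/V₁ − 1/V₂) = 0.05813/(5.8411e-04 − 2.8653e-04) = 195.34 m.

195 m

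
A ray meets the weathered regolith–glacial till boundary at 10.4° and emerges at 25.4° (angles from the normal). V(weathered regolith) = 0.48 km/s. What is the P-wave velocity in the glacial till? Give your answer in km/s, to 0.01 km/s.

1.14 km/s

sin 10.4° = 0.1805; sin 25.4° = 0.4289.
V₂ = V₁·(sin θ₂/sin θ₁) = 0.48·(0.4289/0.1805) = 1.14 km/s.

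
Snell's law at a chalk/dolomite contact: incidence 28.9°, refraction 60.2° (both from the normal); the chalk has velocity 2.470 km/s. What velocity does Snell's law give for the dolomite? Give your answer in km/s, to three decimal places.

Snell's law: sin 28.9°/V₁ = sin 60.2°/V₂.
V₂ = V₁·sin 60.2°/sin 28.9° = 2.470 × 1.7956 = 4.435 km/s.

4.435 km/s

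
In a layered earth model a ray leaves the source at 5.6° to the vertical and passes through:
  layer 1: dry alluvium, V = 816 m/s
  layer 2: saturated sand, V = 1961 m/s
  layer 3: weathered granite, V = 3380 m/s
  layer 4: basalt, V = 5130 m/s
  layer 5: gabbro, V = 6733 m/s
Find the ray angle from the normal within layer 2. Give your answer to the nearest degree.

Snell's law across each interface conserves sin θ / V, so sin θ_2 = V_2·sin θ₁/V₁.
sin θ_2 = 1961 × sin 5.6° / 816 = 0.2345.
θ_2 = arcsin 0.2345 = 13.56°.

14°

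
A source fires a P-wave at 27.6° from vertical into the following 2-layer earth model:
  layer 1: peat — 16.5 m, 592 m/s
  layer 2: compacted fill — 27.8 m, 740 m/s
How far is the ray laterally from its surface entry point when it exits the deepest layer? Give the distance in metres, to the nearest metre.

Apply Snell's law at each interface; in layer i the horizontal offset is hᵢ·tan θᵢ.
Layer 1: θ = 27.60°; offset = 16.5·tan 27.60° = 8.626 m.
Layer 2: sin θ = 740·sin 27.6°/592 = 0.5791, θ = 35.39°; offset = 27.8·tan 35.39° = 19.748 m.
Σ offsets = 28.374 m.

28 m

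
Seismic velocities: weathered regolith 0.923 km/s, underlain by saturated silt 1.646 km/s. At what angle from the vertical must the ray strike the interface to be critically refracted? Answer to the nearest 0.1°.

At critical incidence the refracted ray runs along the interface (θ₂ = 90°), so sin θ_c = V₁/V₂.
θ_c = arcsin(0.923/1.646) = arcsin 0.5608 = 34.11°.

34.1°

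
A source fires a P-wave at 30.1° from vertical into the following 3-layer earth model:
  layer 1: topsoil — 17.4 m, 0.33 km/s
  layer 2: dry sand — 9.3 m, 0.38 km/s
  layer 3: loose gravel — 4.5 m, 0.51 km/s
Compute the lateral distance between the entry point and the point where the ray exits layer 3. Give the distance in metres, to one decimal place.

22.2 m

Ray parameter p = sin 30.1° / 0.33 km/s = 1.5197e+00 s/km.
Layer 1: θ = 30.10°; offset = 17.4·tan 30.10° = 10.086 m.
Layer 2: sin θ = p·0.38 = 0.5775 → θ = 35.27°; offset = 9.3·tan 35.27° = 6.579 m.
Layer 3: sin θ = p·0.51 = 0.7751 → θ = 50.81°; offset = 4.5·tan 50.81° = 5.520 m.
Summing the layer offsets gives 22.185 m.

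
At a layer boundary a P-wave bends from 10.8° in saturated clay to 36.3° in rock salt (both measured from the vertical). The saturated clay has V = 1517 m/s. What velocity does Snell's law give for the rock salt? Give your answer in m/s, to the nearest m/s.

Snell's law: sin 10.8°/V₁ = sin 36.3°/V₂.
V₂ = V₁·sin 36.3°/sin 10.8° = 1517 × 3.1594 = 4792.82 m/s.

4793 m/s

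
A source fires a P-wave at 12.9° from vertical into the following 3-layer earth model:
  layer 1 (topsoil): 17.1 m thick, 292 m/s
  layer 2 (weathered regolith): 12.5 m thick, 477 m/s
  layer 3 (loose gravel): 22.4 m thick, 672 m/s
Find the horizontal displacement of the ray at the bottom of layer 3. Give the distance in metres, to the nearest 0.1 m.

22.2 m

Ray parameter p = sin 12.9° / 292 m/s = 7.6456e-04 s/m.
Layer 1: θ = 12.90°; offset = 17.1·tan 12.90° = 3.916 m.
Layer 2: sin θ = p·477 = 0.3647 → θ = 21.39°; offset = 12.5·tan 21.39° = 4.896 m.
Layer 3: sin θ = p·672 = 0.5138 → θ = 30.92°; offset = 22.4·tan 30.92° = 13.415 m.
Total horizontal offset = 22.227 m.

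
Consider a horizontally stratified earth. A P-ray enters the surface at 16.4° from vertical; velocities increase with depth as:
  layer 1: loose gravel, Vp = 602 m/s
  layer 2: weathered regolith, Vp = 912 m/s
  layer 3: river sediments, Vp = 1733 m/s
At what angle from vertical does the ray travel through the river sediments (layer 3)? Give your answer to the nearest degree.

54°

Ray parameter p = sin 16.4° / 602 = 4.6901e-04 s/m.
sin θ_3 = p·V_3 = 4.6901e-04 × 1733 = 0.8128.
θ_3 = arcsin 0.8128 = 54.37°.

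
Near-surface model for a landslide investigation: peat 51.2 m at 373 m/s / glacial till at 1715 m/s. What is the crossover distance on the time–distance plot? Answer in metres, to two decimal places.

127.73 m

x_cross = 2h·√((V₂+V₁)/(V₂−V₁)).
(V₂+V₁)/(V₂−V₁) = (1715+373)/(1715−373) = 1.5559; √ = 1.2474.
x_cross = 2·51.2·1.2474 = 127.73 m.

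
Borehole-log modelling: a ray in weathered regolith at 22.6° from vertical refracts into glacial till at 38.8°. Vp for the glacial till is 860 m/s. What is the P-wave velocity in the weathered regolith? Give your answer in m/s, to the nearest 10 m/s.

Snell's law: sin 22.6°/V₁ = sin 38.8°/V₂.
V₁ = V₂·sin 22.6°/sin 38.8° = 860 × 0.6133 = 527.44 m/s.

530 m/s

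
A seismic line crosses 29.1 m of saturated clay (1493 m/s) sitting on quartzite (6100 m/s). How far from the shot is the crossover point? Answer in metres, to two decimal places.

x_cross = 2h·√((V₂+V₁)/(V₂−V₁)).
(V₂+V₁)/(V₂−V₁) = (6100+1493)/(6100−1493) = 1.6481; √ = 1.2838.
x_cross = 2·29.1·1.2838 = 74.72 m.

74.72 m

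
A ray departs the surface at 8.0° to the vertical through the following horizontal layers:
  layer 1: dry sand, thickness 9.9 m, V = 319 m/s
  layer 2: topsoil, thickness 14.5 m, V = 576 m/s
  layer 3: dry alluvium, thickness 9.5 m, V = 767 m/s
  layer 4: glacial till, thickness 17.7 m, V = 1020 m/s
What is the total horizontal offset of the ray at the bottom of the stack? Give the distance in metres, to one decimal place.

17.3 m

Ray parameter p = sin 8.0° / 319 m/s = 4.3628e-04 s/m.
Layer 1: θ = 8.00°; offset = 9.9·tan 8.00° = 1.391 m.
Layer 2: sin θ = p·576 = 0.2513 → θ = 14.55°; offset = 14.5·tan 14.55° = 3.765 m.
Layer 3: sin θ = p·767 = 0.3346 → θ = 19.55°; offset = 9.5·tan 19.55° = 3.373 m.
Layer 4: sin θ = p·1020 = 0.4450 → θ = 26.42°; offset = 17.7·tan 26.42° = 8.795 m.
Σ offsets = 17.325 m.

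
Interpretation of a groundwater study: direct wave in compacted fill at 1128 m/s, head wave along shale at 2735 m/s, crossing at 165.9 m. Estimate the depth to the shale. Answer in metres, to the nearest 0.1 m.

x_cross = 2h·√((V₂+V₁)/(V₂−V₁)) → h = x_cross / (2·√((V₂+V₁)/(V₂−V₁))).
√((V₂+V₁)/(V₂−V₁)) = √((2735+1128)/(2735−1128)) = 1.5504.
h = 165.9 / (2·1.5504) = 53.50 m.

53.5 m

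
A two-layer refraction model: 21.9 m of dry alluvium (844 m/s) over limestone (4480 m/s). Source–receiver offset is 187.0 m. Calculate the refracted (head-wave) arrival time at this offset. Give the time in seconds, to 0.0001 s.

0.0927 s

t = x/V₂ + 2h·√(V₂²−V₁²)/(V₁V₂).
√(V₂²−V₁²) = √(4480²−844²) = 4399.8 m/s; delay term = 2·21.9·4399.8/(844·4480) = 0.05097 s.
t = 187.0/4480 + 0.05097 = 0.09271 s.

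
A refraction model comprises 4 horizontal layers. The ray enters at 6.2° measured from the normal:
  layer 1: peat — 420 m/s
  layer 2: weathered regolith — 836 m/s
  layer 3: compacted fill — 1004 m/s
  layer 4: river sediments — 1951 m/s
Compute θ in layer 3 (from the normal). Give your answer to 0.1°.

Ray parameter p = sin 6.2° / 420 = 2.5714e-04 s/m.
sin θ_3 = p·V_3 = 2.5714e-04 × 1004 = 0.2582.
θ_3 = arcsin 0.2582 = 14.96°.

15.0°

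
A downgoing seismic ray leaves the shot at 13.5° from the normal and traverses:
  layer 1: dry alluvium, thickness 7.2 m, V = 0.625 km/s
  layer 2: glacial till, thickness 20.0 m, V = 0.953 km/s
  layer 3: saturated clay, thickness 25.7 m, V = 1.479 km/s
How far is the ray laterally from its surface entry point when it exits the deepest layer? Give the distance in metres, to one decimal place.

Ray parameter p = sin 13.5° / 0.625 km/s = 3.7351e-01 s/km.
Layer 1: θ = 13.50°; offset = 7.2·tan 13.50° = 1.729 m.
Layer 2: sin θ = p·0.953 = 0.3560 → θ = 20.85°; offset = 20.0·tan 20.85° = 7.618 m.
Layer 3: sin θ = p·1.479 = 0.5524 → θ = 33.53°; offset = 25.7·tan 33.53° = 17.032 m.
Total horizontal offset = 26.379 m.

26.4 m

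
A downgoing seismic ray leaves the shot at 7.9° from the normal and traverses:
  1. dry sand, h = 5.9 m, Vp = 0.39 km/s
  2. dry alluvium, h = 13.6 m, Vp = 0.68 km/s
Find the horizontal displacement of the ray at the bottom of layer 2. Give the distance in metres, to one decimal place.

4.2 m

Apply Snell's law at each interface; in layer i the horizontal offset is hᵢ·tan θᵢ.
Layer 1: θ = 7.90°; offset = 5.9·tan 7.90° = 0.819 m.
Layer 2: sin θ = 0.68·sin 7.9°/0.39 = 0.2396, θ = 13.87°; offset = 13.6·tan 13.87° = 3.357 m.
Σ offsets = 4.176 m.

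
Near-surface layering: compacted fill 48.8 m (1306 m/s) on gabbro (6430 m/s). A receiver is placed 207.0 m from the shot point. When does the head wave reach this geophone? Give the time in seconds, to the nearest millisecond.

0.105 s

θ_c = arcsin(V₁/V₂) = arcsin(1306/6430) = 11.72°, cos θ_c = 0.9792.
Intercept time tᵢ = 2h cos θ_c / V₁ = 2·48.8·0.9792/1306 = 0.07317 s.
t = x/V₂ + tᵢ = 207.0/6430 + 0.07317 = 0.10537 s.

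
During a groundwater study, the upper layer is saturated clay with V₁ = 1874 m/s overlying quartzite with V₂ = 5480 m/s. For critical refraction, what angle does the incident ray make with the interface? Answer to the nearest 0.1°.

70.0°

At critical incidence the refracted ray runs along the interface (θ₂ = 90°), so sin θ_c = V₁/V₂.
θ_c = arcsin(1874/5480) = arcsin 0.3420 = 20.00°.
Measured from the interface: 90° − 20.00° = 70.00°.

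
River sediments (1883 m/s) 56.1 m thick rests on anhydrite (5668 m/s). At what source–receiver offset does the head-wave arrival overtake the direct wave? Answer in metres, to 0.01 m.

θ_c = arcsin(1883/5668) = 19.40°, so cos θ_c = 0.9432 and tᵢ = 2h cos θ_c/V₁ = 0.0562 s.
At crossover x/V₁ = x/V₂ + tᵢ ⇒ x = tᵢ/(1/V₁ − 1/V₂) = 0.05620/(5.3107e-04 − 1.7643e-04) = 158.48 m.

158.48 m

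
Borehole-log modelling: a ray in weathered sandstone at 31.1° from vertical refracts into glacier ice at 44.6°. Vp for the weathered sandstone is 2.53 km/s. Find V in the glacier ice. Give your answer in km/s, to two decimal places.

Snell's law: sin 31.1°/V₁ = sin 44.6°/V₂.
V₂ = V₁·sin 44.6°/sin 31.1° = 2.53 × 1.3594 = 3.44 km/s.

3.44 km/s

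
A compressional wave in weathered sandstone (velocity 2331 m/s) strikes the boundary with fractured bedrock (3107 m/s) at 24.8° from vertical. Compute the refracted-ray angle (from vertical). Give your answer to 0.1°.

Snell's law: sin θ₂ = (V₂/V₁)·sin θ₁ = (3107/2331)·sin 24.8° = 0.5591.
θ₂ = sin⁻¹(0.5591) = 33.99° (from vertical).

34.0°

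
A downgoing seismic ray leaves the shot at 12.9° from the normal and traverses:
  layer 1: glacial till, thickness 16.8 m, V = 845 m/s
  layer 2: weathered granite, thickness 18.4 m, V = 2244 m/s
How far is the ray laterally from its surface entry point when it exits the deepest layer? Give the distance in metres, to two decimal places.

17.39 m

Apply Snell's law at each interface; in layer i the horizontal offset is hᵢ·tan θᵢ.
Layer 1: θ = 12.90°; offset = 16.8·tan 12.90° = 3.8477 m.
Layer 2: sin θ = 2244·sin 12.9°/845 = 0.5929, θ = 36.36°; offset = 18.4·tan 36.36° = 13.5462 m.
Σ offsets = 17.3939 m.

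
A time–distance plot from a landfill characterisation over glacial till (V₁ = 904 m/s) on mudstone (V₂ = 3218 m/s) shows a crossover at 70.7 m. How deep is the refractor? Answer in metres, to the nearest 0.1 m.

x_cross = 2h·√((V₂+V₁)/(V₂−V₁)) → h = x_cross / (2·√((V₂+V₁)/(V₂−V₁))).
√((V₂+V₁)/(V₂−V₁)) = √((3218+904)/(3218−904)) = 1.3347.
h = 70.7 / (2·1.3347) = 26.49 m.

26.5 m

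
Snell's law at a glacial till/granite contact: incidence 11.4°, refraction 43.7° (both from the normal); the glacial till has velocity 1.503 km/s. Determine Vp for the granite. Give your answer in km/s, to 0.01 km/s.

Snell's law: sin 11.4°/V₁ = sin 43.7°/V₂.
V₂ = V₁·sin 43.7°/sin 11.4° = 1.503 × 3.4954 = 5.25 km/s.

5.25 km/s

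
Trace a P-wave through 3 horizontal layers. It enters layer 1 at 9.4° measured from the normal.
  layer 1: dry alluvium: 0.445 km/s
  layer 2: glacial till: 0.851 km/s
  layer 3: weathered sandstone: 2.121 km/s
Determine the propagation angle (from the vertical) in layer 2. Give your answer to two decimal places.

18.20°

Ray parameter p = sin 9.4° / 0.445 = 3.6702e-01 s/km.
sin θ_2 = p·V_2 = 3.6702e-01 × 0.851 = 0.3123.
θ_2 = 18.20° from the vertical.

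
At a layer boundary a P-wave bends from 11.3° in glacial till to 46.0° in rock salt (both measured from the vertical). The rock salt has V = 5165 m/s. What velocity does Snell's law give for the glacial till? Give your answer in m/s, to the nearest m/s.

sin 11.3° = 0.1959; sin 46.0° = 0.7193.
V₁ = V₂·(sin θ₁/sin θ₂) = 5165·(0.1959/0.7193) = 1406.93 m/s.

1407 m/s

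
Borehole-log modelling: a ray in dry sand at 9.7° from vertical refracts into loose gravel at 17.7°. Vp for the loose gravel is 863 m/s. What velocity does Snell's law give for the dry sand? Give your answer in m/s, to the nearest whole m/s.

478 m/s

Snell's law: sin 9.7°/V₁ = sin 17.7°/V₂.
V₁ = V₂·sin 9.7°/sin 17.7° = 863 × 0.5542 = 478.26 m/s.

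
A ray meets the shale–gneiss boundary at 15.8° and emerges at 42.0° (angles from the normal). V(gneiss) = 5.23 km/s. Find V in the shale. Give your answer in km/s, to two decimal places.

2.13 km/s

sin 15.8° = 0.2723; sin 42.0° = 0.6691.
V₁ = V₂·(sin θ₁/sin θ₂) = 5.23·(0.2723/0.6691) = 2.13 km/s.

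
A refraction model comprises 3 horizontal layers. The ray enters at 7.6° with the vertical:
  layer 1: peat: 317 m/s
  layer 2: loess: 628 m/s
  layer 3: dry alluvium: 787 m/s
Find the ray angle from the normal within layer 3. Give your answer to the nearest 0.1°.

19.2°

Ray parameter p = sin 7.6° / 317 = 4.1721e-04 s/m.
sin θ_3 = p·V_3 = 4.1721e-04 × 787 = 0.3283.
θ_3 = 19.17° from the vertical.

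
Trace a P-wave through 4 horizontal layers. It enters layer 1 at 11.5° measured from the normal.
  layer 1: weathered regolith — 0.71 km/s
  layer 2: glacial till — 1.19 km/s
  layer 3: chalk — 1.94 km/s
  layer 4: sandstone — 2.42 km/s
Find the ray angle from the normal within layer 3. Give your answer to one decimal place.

33.0°

Ray parameter p = sin 11.5° / 0.71 = 2.8080e-01 s/km.
sin θ_3 = p·V_3 = 2.8080e-01 × 1.94 = 0.5448.
θ_3 = arcsin 0.5448 = 33.01°.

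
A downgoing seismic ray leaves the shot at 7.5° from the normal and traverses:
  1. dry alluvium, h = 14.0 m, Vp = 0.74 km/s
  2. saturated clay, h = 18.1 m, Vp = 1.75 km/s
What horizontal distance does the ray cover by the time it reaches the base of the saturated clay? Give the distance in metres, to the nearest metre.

8 m

p = sin θ₁/V₁ = sin 7.5°/0.74 = 1.7639e-01 s/km is conserved through the stack.
Layer 1: θ = 7.50°; offset = 14.0·tan 7.50° = 1.843 m.
Layer 2: sin θ = p·1.75 = 0.3087 → θ = 17.98°; offset = 18.1·tan 17.98° = 5.874 m.
Summing the layer offsets gives 7.717 m.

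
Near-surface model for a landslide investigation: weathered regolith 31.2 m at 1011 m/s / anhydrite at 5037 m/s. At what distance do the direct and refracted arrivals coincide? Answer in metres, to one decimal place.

76.5 m

x_cross = 2h·√((V₂+V₁)/(V₂−V₁)).
(V₂+V₁)/(V₂−V₁) = (5037+1011)/(5037−1011) = 1.5022; √ = 1.2257.
x_cross = 2·31.2·1.2257 = 76.48 m.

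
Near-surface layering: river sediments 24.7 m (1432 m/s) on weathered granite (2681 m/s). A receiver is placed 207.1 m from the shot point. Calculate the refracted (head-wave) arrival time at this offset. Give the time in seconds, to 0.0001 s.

0.1064 s

t = x/V₂ + 2h·√(V₂²−V₁²)/(V₁V₂).
√(V₂²−V₁²) = √(2681²−1432²) = 2266.5 m/s; delay term = 2·24.7·2266.5/(1432·2681) = 0.02916 s.
t = 207.1/2681 + 0.02916 = 0.10641 s.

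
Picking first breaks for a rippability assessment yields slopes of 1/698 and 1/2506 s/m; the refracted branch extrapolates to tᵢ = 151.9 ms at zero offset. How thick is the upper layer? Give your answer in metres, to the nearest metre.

55 m

θ_c = arcsin(698/2506) = 16.17°; cos θ_c = 0.9604.
tᵢ = 2h cos θ_c/V₁ ⇒ h = tᵢ·V₁/(2 cos θ_c) = 0.1519·698/(2·0.9604) = 55.20 m.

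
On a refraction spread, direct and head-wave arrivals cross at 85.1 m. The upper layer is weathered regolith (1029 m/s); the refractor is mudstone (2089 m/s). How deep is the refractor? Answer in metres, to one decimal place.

24.8 m

h = (x_cross/2)·√((V₂−V₁)/(V₂+V₁)).
(V₂−V₁)/(V₂+V₁) = (2089−1029)/(2089+1029) = 0.3400; √ = 0.5831.
h = (85.1/2)·0.5831 = 24.81 m.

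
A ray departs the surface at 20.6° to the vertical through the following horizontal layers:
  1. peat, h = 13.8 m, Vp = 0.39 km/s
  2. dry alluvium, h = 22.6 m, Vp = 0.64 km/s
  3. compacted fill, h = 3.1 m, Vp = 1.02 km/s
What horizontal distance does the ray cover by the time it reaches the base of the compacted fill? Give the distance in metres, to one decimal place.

28.5 m

Apply Snell's law at each interface; in layer i the horizontal offset is hᵢ·tan θᵢ.
Layer 1: θ = 20.60°; offset = 13.8·tan 20.60° = 5.187 m.
Layer 2: sin θ = 0.64·sin 20.6°/0.39 = 0.5774, θ = 35.27°; offset = 22.6·tan 35.27° = 15.982 m.
Layer 3: sin θ = 1.02·sin 20.6°/0.39 = 0.9202, θ = 66.96°; offset = 3.1·tan 66.96° = 7.287 m.
Σ offsets = 28.456 m.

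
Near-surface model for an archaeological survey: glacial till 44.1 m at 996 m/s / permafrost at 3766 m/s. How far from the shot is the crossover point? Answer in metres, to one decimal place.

115.6 m

θ_c = arcsin(996/3766) = 15.34°, so cos θ_c = 0.9644 and tᵢ = 2h cos θ_c/V₁ = 0.0854 s.
At crossover x/V₁ = x/V₂ + tᵢ ⇒ x = tᵢ/(1/V₁ − 1/V₂) = 0.08540/(1.0040e-03 − 2.6553e-04) = 115.64 m.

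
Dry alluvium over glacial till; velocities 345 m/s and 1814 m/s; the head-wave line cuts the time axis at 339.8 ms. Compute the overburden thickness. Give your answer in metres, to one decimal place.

h = tᵢ·V₁·V₂ / (2·√(V₂²−V₁²)).
√(V₂²−V₁²) = √(1814² − 345²) = 1780.9 m/s.
h = 0.3398 s × 345 × 1814 / (2 × 1780.9) = 59.71 m.

59.7 m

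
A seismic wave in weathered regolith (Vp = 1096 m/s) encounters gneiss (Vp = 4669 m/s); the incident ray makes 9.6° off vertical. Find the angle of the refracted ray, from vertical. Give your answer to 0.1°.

Snell's law: sin θ₂ = (V₂/V₁)·sin θ₁ = (4669/1096)·sin 9.6° = 0.7104.
θ₂ = sin⁻¹(0.7104) = 45.27° (from vertical).

45.3°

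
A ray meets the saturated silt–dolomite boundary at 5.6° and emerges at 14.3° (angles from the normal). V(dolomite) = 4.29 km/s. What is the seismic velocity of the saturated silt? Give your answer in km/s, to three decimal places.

sin 5.6° = 0.0976; sin 14.3° = 0.2470.
V₁ = V₂·(sin θ₁/sin θ₂) = 4.29·(0.0976/0.2470) = 1.695 km/s.

1.695 km/s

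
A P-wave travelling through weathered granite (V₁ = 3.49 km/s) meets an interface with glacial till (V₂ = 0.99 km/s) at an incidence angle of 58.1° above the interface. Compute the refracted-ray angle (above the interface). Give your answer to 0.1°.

81.4°

Convert to the normal: θ₁ = 90° − 58.1° = 31.9°.
Snell's law: sin θ₂ = (V₂/V₁)·sin θ₁ = (0.99/3.49)·sin 31.9° = 0.1499.
θ₂ = sin⁻¹(0.1499) = 8.62° (from vertical).
From the interface: 90° − 8.62° = 81.38°.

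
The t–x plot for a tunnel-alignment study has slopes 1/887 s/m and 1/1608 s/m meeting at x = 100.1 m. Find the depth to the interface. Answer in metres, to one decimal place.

x_cross = 2h·√((V₂+V₁)/(V₂−V₁)) → h = x_cross / (2·√((V₂+V₁)/(V₂−V₁))).
√((V₂+V₁)/(V₂−V₁)) = √((1608+887)/(1608−887)) = 1.8602.
h = 100.1 / (2·1.8602) = 26.91 m.

26.9 m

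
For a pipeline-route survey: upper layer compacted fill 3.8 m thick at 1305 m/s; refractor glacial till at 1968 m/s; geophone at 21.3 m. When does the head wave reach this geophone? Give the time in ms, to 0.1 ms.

15.2 ms

t = x/V₂ + 2h·√(V₂²−V₁²)/(V₁V₂).
√(V₂²−V₁²) = √(1968²−1305²) = 1473.1 m/s; delay term = 2·3.8·1473.1/(1305·1968) = 0.00436 s.
t = 21.3/1968 + 0.00436 = 0.01518 s.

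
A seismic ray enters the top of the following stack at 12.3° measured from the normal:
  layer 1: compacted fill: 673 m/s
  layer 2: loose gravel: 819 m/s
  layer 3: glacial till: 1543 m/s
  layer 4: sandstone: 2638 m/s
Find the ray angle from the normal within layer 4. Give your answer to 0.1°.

Ray parameter p = sin 12.3° / 673 = 3.1654e-04 s/m.
sin θ_4 = p·V_4 = 3.1654e-04 × 2638 = 0.8350.
θ_4 = 56.62° from the vertical.

56.6°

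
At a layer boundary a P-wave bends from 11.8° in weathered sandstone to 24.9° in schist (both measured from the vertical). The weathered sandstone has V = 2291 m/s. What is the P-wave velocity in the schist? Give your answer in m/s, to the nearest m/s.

4717 m/s

sin 11.8° = 0.2045; sin 24.9° = 0.4210.
V₂ = V₁·(sin θ₂/sin θ₁) = 2291·(0.4210/0.2045) = 4716.93 m/s.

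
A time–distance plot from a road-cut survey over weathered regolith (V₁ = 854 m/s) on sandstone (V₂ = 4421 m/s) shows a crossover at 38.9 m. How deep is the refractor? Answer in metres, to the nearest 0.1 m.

16.0 m

h = (x_cross/2)·√((V₂−V₁)/(V₂+V₁)).
(V₂−V₁)/(V₂+V₁) = (4421−854)/(4421+854) = 0.6762; √ = 0.8223.
h = (38.9/2)·0.8223 = 15.99 m.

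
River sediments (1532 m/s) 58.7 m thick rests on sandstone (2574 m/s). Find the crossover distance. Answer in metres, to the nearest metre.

233 m

x_cross = 2h·√((V₂+V₁)/(V₂−V₁)).
(V₂+V₁)/(V₂−V₁) = (2574+1532)/(2574−1532) = 3.9405; √ = 1.9851.
x_cross = 2·58.7·1.9851 = 233.05 m.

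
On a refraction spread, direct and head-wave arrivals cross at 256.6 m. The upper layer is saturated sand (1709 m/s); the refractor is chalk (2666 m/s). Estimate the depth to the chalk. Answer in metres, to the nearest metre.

60 m

x_cross = 2h·√((V₂+V₁)/(V₂−V₁)) → h = x_cross / (2·√((V₂+V₁)/(V₂−V₁))).
√((V₂+V₁)/(V₂−V₁)) = √((2666+1709)/(2666−1709)) = 2.1381.
h = 256.6 / (2·2.1381) = 60.01 m.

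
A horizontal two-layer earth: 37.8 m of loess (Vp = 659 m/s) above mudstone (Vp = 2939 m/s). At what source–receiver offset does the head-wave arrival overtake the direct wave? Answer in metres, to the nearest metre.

95 m

x_cross = 2h·√((V₂+V₁)/(V₂−V₁)).
(V₂+V₁)/(V₂−V₁) = (2939+659)/(2939−659) = 1.5781; √ = 1.2562.
x_cross = 2·37.8·1.2562 = 94.97 m.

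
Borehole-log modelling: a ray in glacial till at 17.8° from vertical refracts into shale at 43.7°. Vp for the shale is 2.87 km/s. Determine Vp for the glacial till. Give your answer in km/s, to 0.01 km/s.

sin 17.8° = 0.3057; sin 43.7° = 0.6909.
V₁ = V₂·(sin θ₁/sin θ₂) = 2.87·(0.3057/0.6909) = 1.27 km/s.

1.27 km/s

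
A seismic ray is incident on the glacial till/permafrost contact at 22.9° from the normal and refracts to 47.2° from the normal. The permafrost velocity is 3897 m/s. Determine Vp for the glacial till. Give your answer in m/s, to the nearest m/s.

2067 m/s

sin 22.9° = 0.3891; sin 47.2° = 0.7337.
V₁ = V₂·(sin θ₁/sin θ₂) = 3897·(0.3891/0.7337) = 2066.72 m/s.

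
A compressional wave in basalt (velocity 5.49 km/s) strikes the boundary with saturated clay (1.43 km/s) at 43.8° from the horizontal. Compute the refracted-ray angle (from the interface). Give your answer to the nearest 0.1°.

Angle from the normal: 90° − 43.8° = 46.2°.
Snell's law: sin θ₂ = (V₂/V₁)·sin θ₁ = (1.43/5.49)·sin 46.2° = 0.1880.
θ₂ = arcsin 0.1880 = 10.84° from the normal.
From the interface: 90° − 10.84° = 79.16°.

79.2°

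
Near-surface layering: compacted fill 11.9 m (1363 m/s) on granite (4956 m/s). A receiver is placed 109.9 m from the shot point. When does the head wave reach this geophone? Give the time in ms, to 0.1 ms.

39.0 ms

θ_c = arcsin(V₁/V₂) = arcsin(1363/4956) = 15.96°, cos θ_c = 0.9614.
Intercept time tᵢ = 2h cos θ_c / V₁ = 2·11.9·0.9614/1363 = 0.01679 s.
t = x/V₂ + tᵢ = 109.9/4956 + 0.01679 = 0.03896 s.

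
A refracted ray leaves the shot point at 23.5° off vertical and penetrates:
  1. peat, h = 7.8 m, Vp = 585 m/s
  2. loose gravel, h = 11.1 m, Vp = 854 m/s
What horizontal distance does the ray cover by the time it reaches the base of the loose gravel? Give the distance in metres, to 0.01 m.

11.34 m

p = sin θ₁/V₁ = sin 23.5°/585 = 6.8162e-04 s/m is conserved through the stack.
Layer 1: θ = 23.50°; offset = 7.8·tan 23.50° = 3.3915 m.
Layer 2: sin θ = p·854 = 0.5821 → θ = 35.60°; offset = 11.1·tan 35.60° = 7.9465 m.
Total horizontal offset = 11.3380 m.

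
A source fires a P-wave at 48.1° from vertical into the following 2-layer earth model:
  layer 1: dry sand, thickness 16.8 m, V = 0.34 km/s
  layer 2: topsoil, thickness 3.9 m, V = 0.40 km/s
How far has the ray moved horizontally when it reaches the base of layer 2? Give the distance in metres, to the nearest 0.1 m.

Apply Snell's law at each interface; in layer i the horizontal offset is hᵢ·tan θᵢ.
Layer 1: θ = 48.10°; offset = 16.8·tan 48.10° = 18.724 m.
Layer 2: sin θ = 0.40·sin 48.1°/0.34 = 0.8757, θ = 61.12°; offset = 3.9·tan 61.12° = 7.072 m.
Σ offsets = 25.796 m.

25.8 m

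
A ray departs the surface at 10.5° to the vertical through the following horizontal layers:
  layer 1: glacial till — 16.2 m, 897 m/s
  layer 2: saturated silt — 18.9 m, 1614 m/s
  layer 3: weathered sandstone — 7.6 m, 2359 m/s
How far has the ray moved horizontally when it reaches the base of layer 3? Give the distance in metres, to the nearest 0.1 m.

Ray parameter p = sin 10.5° / 897 m/s = 2.0316e-04 s/m.
Layer 1: θ = 10.50°; offset = 16.2·tan 10.50° = 3.002 m.
Layer 2: sin θ = p·1614 = 0.3279 → θ = 19.14°; offset = 18.9·tan 19.14° = 6.560 m.
Layer 3: sin θ = p·2359 = 0.4793 → θ = 28.64°; offset = 7.6·tan 28.64° = 4.150 m.
Summing the layer offsets gives 13.713 m.

13.7 m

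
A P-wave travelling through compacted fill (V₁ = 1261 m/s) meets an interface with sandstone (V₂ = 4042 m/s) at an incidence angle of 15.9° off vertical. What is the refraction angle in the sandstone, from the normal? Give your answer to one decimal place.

Snell's law: sin θ₂ = (V₂/V₁)·sin θ₁ = (4042/1261)·sin 15.9° = 0.8781.
θ₂ = arcsin 0.8781 = 61.42° from the normal.

61.4°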